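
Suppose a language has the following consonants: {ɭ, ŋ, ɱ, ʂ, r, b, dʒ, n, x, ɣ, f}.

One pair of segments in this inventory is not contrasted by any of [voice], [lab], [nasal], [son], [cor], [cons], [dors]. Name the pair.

On the given features, /r/ and /ɭ/ have an identical profile: [+voice], [-labial], [-nasal], [+sonorant], [+coronal], [+consonantal], [-dorsal]. No other two segments in the inventory coincide on all 7 features. (They do differ in [lateral] and [anterior], which are not among the given features.)

r, ɭ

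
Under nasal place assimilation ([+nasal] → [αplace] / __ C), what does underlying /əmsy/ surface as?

[ənsy]

The only nasal preceding a consonant is /m/ before /s/. /s/ is [+coronal], so /m/ → /n/, giving [ənsy].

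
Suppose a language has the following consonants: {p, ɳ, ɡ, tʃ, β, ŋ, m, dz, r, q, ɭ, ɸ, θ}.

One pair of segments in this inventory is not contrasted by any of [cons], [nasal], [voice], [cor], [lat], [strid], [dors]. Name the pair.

On the given features, /p/ and /ɸ/ have an identical profile: [+consonantal], [−nasal], [−voice], [−coronal], [−lateral], [−strident], [−dorsal]. No other two segments in the inventory coincide on all 7 features. (They do differ in [continuant], which is not among the given features.)

p, ɸ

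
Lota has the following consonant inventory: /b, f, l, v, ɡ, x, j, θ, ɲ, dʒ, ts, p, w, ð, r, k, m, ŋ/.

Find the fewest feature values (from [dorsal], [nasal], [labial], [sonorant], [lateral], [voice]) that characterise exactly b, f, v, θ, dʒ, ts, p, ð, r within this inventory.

Every target segment is [−nasal], [−lateral], [−dorsal]; each remaining inventory member fails at least one of these. Each conjunct is needed — [−lateral, −dorsal] alone would also admit /m/; [−nasal, −dorsal] alone would also admit /l/; [−nasal, −lateral] alone would also admit /ɡ, x, j, w, …/ — and no other combination of two listed features has exactly this extension, so three is the minimum.

[−nasal, −lateral, −dorsal]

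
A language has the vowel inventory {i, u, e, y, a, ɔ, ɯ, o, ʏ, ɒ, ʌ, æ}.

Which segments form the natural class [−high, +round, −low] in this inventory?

The [−high] segments are /e, a, ɔ, o, ɒ, ʌ, æ/.
Among these, [+round] gives /ɔ, o, ɒ/.
Within that set, [−low] leaves /ɔ, o/.

ɔ, o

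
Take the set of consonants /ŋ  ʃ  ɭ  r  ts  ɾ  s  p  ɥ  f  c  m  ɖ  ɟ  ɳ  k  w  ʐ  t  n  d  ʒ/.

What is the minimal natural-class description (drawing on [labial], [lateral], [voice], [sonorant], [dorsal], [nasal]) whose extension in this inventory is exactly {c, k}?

Every target segment is [-voice], [+dorsal]; each remaining inventory member fails at least one of these. Each conjunct is needed — [+dorsal] alone would also admit /ŋ, ɥ, ɟ, w/; [-voice] alone would also admit /ʃ, ts, s, p, …/ — and no other single listed feature has exactly this extension, so two is the minimum.

[-voice, +dorsal]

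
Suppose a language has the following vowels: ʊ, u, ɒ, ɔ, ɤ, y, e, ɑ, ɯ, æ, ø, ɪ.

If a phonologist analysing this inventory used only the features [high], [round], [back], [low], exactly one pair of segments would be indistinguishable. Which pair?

On the given features, /ʊ/ and /u/ have an identical profile: [+high], [+round], [+back], [-low]. No other two segments in the inventory coincide on all 4 features. (They do differ in [tense], which is not among the given features.)

ʊ, u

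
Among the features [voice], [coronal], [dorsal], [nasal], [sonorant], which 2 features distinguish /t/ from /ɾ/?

[sonorant], [voice]

/t/ is the voiceless alveolar stop and /ɾ/ is the alveolar tap. Both are [+coronal], [-dorsal], [-nasal]. /t/ is [-sonorant] while /ɾ/ is [+sonorant]; /t/ is [-voice] while /ɾ/ is [+voice], so the distinguishing features are [sonorant], [voice].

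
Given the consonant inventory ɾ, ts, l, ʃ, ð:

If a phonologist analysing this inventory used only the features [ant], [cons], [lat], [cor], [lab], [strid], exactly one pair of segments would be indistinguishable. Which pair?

Both /ɾ/ and /ð/ are [+anterior], [+consonantal], [-lateral], [+coronal], [-labial], [-strident]. Since the list omits [sonorant] — which does distinguish the alveolar tap from the voiced dental fricative — this pair collapses; all other pairs remain distinct.

ɾ, ð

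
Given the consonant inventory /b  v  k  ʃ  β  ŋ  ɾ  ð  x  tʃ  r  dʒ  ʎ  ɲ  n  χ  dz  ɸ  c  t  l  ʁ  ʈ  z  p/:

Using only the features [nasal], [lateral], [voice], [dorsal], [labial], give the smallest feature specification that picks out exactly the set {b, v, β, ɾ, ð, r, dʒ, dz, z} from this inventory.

[+voice, -nasal, -lateral, -dorsal]

Every target segment is [+voice], [-nasal], [-lateral], [-dorsal]; each remaining inventory member fails at least one of these. Each conjunct is needed — [-nasal, -lateral, -dorsal] alone would also admit /ʃ, tʃ, ɸ, t, …/; [+voice, -lateral, -dorsal] alone would also admit /n/; [+voice, -nasal, -dorsal] alone would also admit /l/; [+voice, -nasal, -lateral] alone would also admit /ʁ/ — and no other combination of three listed features has exactly this extension, so four is the minimum.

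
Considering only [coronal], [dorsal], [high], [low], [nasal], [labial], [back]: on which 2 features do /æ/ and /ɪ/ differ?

[high], [low]

The two segments share [−coronal], [+dorsal], [−nasal], [−labial], [−back]. The only features from the list on which they differ: /æ/ is [−high] while /ɪ/ is [+high]; /æ/ is [+low] while /ɪ/ is [−low].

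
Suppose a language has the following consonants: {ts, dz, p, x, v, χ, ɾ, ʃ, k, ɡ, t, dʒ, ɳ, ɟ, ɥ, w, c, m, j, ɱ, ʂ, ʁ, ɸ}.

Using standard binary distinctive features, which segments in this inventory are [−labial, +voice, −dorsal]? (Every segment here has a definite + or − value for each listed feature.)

Eliminate segments failing any feature: /ts, x, χ, ʃ, k, t, c, ʂ/ are [−voice]; /p, v, ɥ, w, m, ɱ, ɸ/ are [+labial]; /ɡ, ɟ, j, ʁ/ are [+dorsal]. The remaining /dz, ɾ, dʒ, ɳ/ satisfy [−labial], [+voice], [−dorsal].

dz, ɾ, dʒ, ɳ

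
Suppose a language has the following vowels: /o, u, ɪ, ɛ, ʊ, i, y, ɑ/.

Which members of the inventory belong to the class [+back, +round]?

Checking each segment against [+back], [+round]: /o/ (mid back rounded tense vowel), /u/ (high back rounded tense vowel), /ʊ/ (high back rounded lax vowel) satisfy every feature; every other segment in the inventory fails at least one.

o, u, ʊ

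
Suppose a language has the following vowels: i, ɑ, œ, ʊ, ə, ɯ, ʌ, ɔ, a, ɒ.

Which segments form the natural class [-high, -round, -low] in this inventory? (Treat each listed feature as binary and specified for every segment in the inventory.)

ə, ʌ

Eliminate segments failing any feature: /i, ʊ, ɯ/ are [+high]; /ɑ, a/ are [+low]; /œ, ɔ, ɒ/ are [+round]. The remaining /ə, ʌ/ satisfy [-high], [-round], [-low].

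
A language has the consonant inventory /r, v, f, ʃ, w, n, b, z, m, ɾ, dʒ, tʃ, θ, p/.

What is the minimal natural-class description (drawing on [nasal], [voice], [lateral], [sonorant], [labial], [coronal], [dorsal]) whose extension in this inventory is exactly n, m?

[+nasal]

Every target segment is [+nasal] and no other inventory member is, so one feature is enough.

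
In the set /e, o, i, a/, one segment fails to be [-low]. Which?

a

/e, i, o/ are all [-low]; /a/ (low unrounded vowel) is [+low].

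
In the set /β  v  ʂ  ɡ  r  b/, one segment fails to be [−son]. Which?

r

/r/ is the alveolar trill, which is [+sonorant]; the rest — /ʂ, b, β, v, ɡ/ — are [−sonorant].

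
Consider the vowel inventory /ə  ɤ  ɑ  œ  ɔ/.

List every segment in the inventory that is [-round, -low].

ə, ɤ

Eliminate segments failing any feature: /ɑ/ is [+low]; /œ, ɔ/ are [+round]. The remaining /ə, ɤ/ satisfy [-round], [-low].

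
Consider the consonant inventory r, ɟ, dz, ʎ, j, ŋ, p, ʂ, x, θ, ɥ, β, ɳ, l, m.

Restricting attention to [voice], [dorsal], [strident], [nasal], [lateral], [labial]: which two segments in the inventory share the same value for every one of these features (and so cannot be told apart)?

ɟ, j

Both /ɟ/ and /j/ are [+voice], [+dorsal], [-strident], [-nasal], [-lateral], [-labial]. Since the list omits [sonorant] and [continuant] — which do distinguish the voiced palatal stop from the palatal glide — this pair collapses; all other pairs remain distinct.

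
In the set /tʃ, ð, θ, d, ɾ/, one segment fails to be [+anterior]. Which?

tʃ

Every segment except /tʃ/ is [+anterior]. /tʃ/ (voiceless postalveolar affricate) is [-anterior], so it is the exception.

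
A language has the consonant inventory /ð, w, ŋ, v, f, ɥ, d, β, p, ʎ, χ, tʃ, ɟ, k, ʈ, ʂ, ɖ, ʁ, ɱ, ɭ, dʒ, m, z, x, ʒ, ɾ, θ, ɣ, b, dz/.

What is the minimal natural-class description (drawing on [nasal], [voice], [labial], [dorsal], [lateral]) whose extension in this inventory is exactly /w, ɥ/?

[+labial, +dorsal]

Every target segment is [+labial], [+dorsal]; each remaining inventory member fails at least one of these. Each conjunct is needed — [+dorsal] alone would also admit /ŋ, ʎ, χ, ɟ, …/; [+labial] alone would also admit /v, f, β, p, …/ — and no other single listed feature has exactly this extension, so two is the minimum.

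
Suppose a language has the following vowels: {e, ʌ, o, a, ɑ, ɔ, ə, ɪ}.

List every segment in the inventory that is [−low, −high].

The [−low] segments are /e, ʌ, o, ɔ, ə, ɪ/.
Within that set, [−high] leaves /e, ʌ, o, ɔ, ə/.

e, ʌ, o, ɔ, ə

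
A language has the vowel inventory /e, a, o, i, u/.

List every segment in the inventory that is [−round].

e, a, i

The feature [round] marks segments produced with lip rounding. In this inventory /e, a, i/ lack that property, so they are [−round]; /o, u/ are [+round].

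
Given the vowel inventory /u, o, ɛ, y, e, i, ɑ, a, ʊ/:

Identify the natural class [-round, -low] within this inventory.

ɛ, e, i

Eliminate segments failing any feature: /u, o, y, ʊ/ are [+round]; /ɑ, a/ are [+low]. The remaining /ɛ, e, i/ satisfy [-round], [-low].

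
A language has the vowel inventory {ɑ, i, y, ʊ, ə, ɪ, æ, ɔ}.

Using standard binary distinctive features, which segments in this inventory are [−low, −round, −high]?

Checking each segment against [−low], [−round], [−high]: /ə/ (mid central vowel (schwa)) satisfies every feature; every other segment in the inventory fails at least one.

ə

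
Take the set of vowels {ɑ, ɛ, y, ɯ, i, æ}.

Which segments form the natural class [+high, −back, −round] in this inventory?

i

Checking each segment against [+high], [−back], [−round]: /i/ (high front unrounded tense vowel) satisfies every feature; every other segment in the inventory fails at least one.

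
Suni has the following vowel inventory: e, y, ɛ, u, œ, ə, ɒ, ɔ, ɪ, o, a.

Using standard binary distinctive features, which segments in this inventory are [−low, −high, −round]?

e, ɛ, ə

Eliminate segments failing any feature: /y, u, ɪ/ are [+high]; /œ, ɔ, o/ are [+round]; /ɒ, a/ are [+low]. The remaining /e, ɛ, ə/ satisfy [−low], [−high], [−round].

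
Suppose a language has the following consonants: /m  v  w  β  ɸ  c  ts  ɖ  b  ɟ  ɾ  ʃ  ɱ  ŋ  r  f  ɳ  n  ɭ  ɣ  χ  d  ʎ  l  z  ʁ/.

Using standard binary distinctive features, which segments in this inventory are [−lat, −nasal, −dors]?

First, the [−lateral] segments are /m, v, w, β, ɸ, c, ts, ɖ, b, ɟ, ɾ, ʃ, ɱ, ŋ, r, f, ɳ, n, ɣ, χ, d, z, ʁ/.
Among these, [−nasal] gives /v, w, β, ɸ, c, ts, ɖ, b, ɟ, ɾ, ʃ, r, f, ɣ, χ, d, z, ʁ/.
Intersecting with [−dorsal] leaves /v, β, ɸ, ts, ɖ, b, ɾ, ʃ, r, f, d, z/.

v, β, ɸ, ts, ɖ, b, ɾ, ʃ, r, f, d, z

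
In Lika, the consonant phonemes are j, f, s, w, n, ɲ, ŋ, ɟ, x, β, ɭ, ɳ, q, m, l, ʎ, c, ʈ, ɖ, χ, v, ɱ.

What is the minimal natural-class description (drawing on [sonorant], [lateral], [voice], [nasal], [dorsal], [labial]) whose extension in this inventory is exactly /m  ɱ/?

[+nasal, +labial]

Every target segment is [+nasal], [+labial]; each remaining inventory member fails at least one of these. Each conjunct is needed — [+labial] alone would also admit /f, w, β, v/; [+nasal] alone would also admit /n, ɲ, ŋ, ɳ/ — and no other single listed feature has exactly this extension, so two is the minimum.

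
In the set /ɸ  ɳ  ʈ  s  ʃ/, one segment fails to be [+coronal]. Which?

Every segment except /ɸ/ is [+coronal]. /ɸ/ (voiceless bilabial fricative) is [-coronal], so it is the exception.

ɸ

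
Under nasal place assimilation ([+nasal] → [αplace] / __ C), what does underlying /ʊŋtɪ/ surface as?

[ʊntɪ]

The only nasal preceding a consonant is /ŋ/ before /t/. /t/ is [+coronal], so /ŋ/ → /n/, giving [ʊntɪ].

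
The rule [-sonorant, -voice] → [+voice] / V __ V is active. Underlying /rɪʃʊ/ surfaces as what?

[rɪʒʊ]

Only /ʃ/ occurs between two vowels (/ɪ/ __ /ʊ/) and matches the structural description. It is a voiceless postalveolar fricative, so [-sonorant, -voice] holds; changing it to [+voice] with all other features held fixed yields /ʒ/ (voiced postalveolar fricative). No other segment meets both the structural description and the environment, so the output is [rɪʒʊ].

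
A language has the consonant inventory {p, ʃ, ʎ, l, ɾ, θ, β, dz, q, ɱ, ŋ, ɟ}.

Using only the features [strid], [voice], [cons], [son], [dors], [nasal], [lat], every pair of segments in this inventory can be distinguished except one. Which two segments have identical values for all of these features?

θ, p

Both /θ/ and /p/ are [−strident], [−voice], [+consonantal], [−sonorant], [−dorsal], [−nasal], [−lateral]. Since the list omits [continuant], [labial] and [coronal] — which do distinguish the voiceless dental fricative from the voiceless bilabial stop — this pair collapses; all other pairs remain distinct.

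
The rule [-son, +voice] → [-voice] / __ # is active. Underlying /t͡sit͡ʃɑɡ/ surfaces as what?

The only segment in the rule's environment that also matches [-son, +voice] is /ɡ/. Applying [-voice] turns the voiced velar stop into /k/ (voiceless velar stop), giving [t͡sit͡ʃɑk].

[t͡sit͡ʃɑk]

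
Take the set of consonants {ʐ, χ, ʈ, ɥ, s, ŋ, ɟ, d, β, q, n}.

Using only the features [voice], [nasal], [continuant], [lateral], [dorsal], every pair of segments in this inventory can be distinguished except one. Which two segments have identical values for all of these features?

ʐ, β

On the given features, /ʐ/ and /β/ have an identical profile: [+voice], [-nasal], [+continuant], [-lateral], [-dorsal]. No other two segments in the inventory coincide on all 5 features. (They do differ in [strident], [labial] and [coronal], which are not among the given features.)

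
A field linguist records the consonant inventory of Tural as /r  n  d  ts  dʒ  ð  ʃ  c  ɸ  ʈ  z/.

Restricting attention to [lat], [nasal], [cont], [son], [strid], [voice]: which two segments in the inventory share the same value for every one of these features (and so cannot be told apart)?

c, ʈ

On the given features, /c/ and /ʈ/ have an identical profile: [−lateral], [−nasal], [−continuant], [−sonorant], [−strident], [−voice]. No other two segments in the inventory coincide on all 6 features. (They do differ in [dorsal], which is not among the given features.)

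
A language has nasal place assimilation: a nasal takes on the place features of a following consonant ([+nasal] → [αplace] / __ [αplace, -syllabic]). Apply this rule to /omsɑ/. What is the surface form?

/m/ sits before the [+coronal] consonant /s/, so it takes on [+coronal] and surfaces as /n/. The rest of the form is unaffected: [onsɑ].

[onsɑ]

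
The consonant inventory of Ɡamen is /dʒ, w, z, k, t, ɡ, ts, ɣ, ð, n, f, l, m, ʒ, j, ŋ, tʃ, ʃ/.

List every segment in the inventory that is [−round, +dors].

Checking each segment against [−round], [+dorsal]: /k/ (voiceless velar stop), /ɡ/ (voiced velar stop), /ɣ/ (voiced velar fricative), /j/ (palatal glide), /ŋ/ (velar nasal) satisfy every feature; every other segment in the inventory fails at least one.

k, ɡ, ɣ, j, ŋ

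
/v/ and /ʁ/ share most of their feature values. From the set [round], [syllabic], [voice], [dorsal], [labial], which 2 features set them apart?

[labial], [dorsal]

/v/ (voiced labiodental fricative) and /ʁ/ (voiced uvular fricative) agree on [-round], [-syllabic], [+voice]. They differ on [labial] (/v/ [+], /ʁ/ [-]), [dorsal] (/v/ [-], /ʁ/ [+]).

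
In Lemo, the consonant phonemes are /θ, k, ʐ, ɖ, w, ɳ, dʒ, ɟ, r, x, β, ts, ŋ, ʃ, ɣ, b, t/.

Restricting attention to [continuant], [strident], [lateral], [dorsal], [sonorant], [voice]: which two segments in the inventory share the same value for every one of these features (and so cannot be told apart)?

On the given features, /ɖ/ and /b/ have an identical profile: [-continuant], [-strident], [-lateral], [-dorsal], [-sonorant], [+voice]. No other two segments in the inventory coincide on all 6 features. (They do differ in [labial] and [coronal], which are not among the given features.)

ɖ, b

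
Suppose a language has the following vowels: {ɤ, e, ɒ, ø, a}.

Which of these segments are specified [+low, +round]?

ɒ

Checking each segment against [+low], [+round]: /ɒ/ (low back rounded vowel) satisfies every feature; every other segment in the inventory fails at least one.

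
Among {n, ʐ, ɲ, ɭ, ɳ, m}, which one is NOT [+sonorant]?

Every segment except /ʐ/ is [+sonorant]. /ʐ/ (voiced retroflex fricative) is [−sonorant], so it is the exception.

ʐ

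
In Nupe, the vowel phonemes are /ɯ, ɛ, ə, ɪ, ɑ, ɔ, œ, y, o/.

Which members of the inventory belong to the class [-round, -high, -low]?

ɛ, ə

Checking each segment against [-round], [-high], [-low]: /ɛ/ (mid front unrounded lax vowel), /ə/ (mid central vowel (schwa)) satisfy every feature; every other segment in the inventory fails at least one.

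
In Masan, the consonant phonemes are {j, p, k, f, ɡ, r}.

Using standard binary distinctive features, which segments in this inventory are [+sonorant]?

The feature [sonorant] marks segments produced without turbulent airflow (nasals, liquids, glides, vowels). In this inventory /j, r/ have that property, so they are [+sonorant]; /p, k, f, ɡ/ are [-sonorant].

j, r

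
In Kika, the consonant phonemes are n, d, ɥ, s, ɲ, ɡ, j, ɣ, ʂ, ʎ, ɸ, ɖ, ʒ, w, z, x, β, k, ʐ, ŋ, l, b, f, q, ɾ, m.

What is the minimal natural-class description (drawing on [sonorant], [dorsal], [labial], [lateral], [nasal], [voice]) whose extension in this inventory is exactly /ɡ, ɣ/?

[-sonorant, +voice, +dorsal]

The class [-sonorant], [+voice], [+dorsal] has exactly /ɡ, ɣ/ as its extension in this inventory. No smaller conjunction from the listed features achieves this: [+voice, +dorsal] alone would also admit /ɥ, ɲ, j, ʎ, …/; [-sonorant, +dorsal] alone would also admit /x, k, q/; [-sonorant, +voice] alone would also admit /d, ɖ, ʒ, z, …/; and checking the remaining two-feature bundles turns up none with this extension.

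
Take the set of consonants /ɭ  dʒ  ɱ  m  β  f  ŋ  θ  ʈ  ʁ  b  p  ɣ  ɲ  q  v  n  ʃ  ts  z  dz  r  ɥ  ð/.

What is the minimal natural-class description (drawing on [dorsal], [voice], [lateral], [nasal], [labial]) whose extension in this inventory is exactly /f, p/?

[−voice, +labial]

The class [−voice], [+labial] has exactly /f, p/ as its extension in this inventory. No smaller conjunction from the listed features achieves this: [+labial] alone would also admit /ɱ, m, β, b, …/; [−voice] alone would also admit /θ, ʈ, q, ʃ, …/; and checking the remaining single features turns up none with this extension.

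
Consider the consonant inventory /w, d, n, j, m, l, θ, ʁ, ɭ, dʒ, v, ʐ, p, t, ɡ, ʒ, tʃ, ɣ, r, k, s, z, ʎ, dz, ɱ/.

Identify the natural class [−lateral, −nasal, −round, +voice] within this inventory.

d, j, ʁ, dʒ, v, ʐ, ɡ, ʒ, ɣ, r, z, dz

Eliminate segments failing any feature: /w/ is [+round]; /n, m, ɱ/ are [+nasal]; /l, ɭ, ʎ/ are [+lateral]; /θ, p, t, tʃ, k, s/ are [−voice]. The remaining /d, j, ʁ, dʒ, v, ʐ, ɡ, ʒ, ɣ, r, z, dz/ satisfy [−lateral], [−nasal], [−round], [+voice].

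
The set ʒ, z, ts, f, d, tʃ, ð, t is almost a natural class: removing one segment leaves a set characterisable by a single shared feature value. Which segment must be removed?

[coronal] (equivalently [labial]) groups all but one: /tʃ, t, z, d, ts, ʒ, ð/ share [+coronal] while /f/ (voiceless labiodental fricative) alone is [-coronal]. Removing any other segment would not leave a single-feature class that excludes it.

f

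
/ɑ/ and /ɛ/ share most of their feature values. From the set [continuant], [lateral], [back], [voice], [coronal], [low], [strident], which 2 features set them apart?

/ɑ/ is the low back unrounded vowel and /ɛ/ is the mid front unrounded lax vowel. Both are [+continuant], [−lateral], [+voice], [−coronal], [−strident]. /ɑ/ is [+low] while /ɛ/ is [−low]; /ɑ/ is [+back] while /ɛ/ is [−back], so the distinguishing features are [low], [back].

[low], [back]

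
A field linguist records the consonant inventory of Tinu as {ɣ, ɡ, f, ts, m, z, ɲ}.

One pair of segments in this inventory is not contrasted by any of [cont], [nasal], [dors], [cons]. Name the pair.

/f/ (voiceless labiodental fricative) and /z/ (voiced alveolar fricative) are both [+continuant], [−nasal], [−dorsal], [+consonantal], so none of the listed features separates them. (They do differ in [voice], [labial] and [coronal], which are not among the given features.) Every other pair in the inventory differs on at least one listed feature.

f, z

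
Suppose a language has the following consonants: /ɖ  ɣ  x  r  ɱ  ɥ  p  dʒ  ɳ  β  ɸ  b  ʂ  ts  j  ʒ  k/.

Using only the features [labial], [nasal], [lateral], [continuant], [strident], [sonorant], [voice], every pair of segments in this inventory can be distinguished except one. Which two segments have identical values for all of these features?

/j/ (palatal glide) and /r/ (alveolar trill) are both [−labial], [−nasal], [−lateral], [+continuant], [−strident], [+sonorant], [+voice], so none of the listed features separates them. (They do differ in [dorsal], which is not among the given features.) Every other pair in the inventory differs on at least one listed feature.

j, r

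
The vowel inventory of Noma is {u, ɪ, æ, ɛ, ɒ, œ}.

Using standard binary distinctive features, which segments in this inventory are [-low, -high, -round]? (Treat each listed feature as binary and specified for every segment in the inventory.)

ɛ

First, the [-low] segments are /u, ɪ, ɛ, œ/.
Intersecting with [-high] gives /ɛ, œ/.
Intersecting with [-round] leaves /ɛ/.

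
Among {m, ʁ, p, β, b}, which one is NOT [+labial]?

ʁ

Every segment except /ʁ/ is [+labial]. /ʁ/ (voiced uvular fricative) is [−labial], so it is the exception.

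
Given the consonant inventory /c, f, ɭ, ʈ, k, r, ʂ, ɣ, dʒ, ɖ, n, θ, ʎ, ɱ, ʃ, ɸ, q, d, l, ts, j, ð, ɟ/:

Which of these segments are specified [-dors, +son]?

ɭ, r, n, ɱ, l

Eliminate segments failing any feature: /c, k, ɣ, ʎ, q, j, ɟ/ are [+dorsal]; /f, ʈ, ʂ, dʒ, ɖ, θ, ʃ, ɸ, d, ts, ð/ are [-sonorant]. The remaining /ɭ, r, n, ɱ, l/ satisfy [-dorsal], [+sonorant].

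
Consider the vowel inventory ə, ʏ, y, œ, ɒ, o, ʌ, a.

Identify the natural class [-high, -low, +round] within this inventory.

Checking each segment against [-high], [-low], [+round]: /œ/ (mid front rounded lax vowel), /o/ (mid back rounded tense vowel) satisfy every feature; every other segment in the inventory fails at least one.

œ, o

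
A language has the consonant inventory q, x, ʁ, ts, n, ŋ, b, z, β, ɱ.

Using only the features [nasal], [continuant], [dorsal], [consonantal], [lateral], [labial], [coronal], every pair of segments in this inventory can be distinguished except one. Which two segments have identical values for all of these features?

ʁ, x

Both /ʁ/ and /x/ are [−nasal], [+continuant], [+dorsal], [+consonantal], [−lateral], [−labial], [−coronal]. Since the list omits [voice] and [high] — which do distinguish the voiced uvular fricative from the voiceless velar fricative — this pair collapses; all other pairs remain distinct.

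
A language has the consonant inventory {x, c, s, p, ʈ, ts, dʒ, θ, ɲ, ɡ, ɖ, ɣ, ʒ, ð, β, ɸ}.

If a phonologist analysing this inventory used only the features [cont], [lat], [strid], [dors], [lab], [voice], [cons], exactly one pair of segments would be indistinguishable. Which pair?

ɡ, ɲ

/ɡ/ (voiced velar stop) and /ɲ/ (palatal nasal) are both [−continuant], [−lateral], [−strident], [+dorsal], [−labial], [+voice], [+consonantal], so none of the listed features separates them. (They do differ in [sonorant], [nasal] and [back], which are not among the given features.) Every other pair in the inventory differs on at least one listed feature.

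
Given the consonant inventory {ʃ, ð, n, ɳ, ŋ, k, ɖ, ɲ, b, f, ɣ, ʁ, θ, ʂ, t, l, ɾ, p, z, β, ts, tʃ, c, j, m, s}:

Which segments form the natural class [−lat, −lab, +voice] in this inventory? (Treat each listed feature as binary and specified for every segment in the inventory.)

ð, n, ɳ, ŋ, ɖ, ɲ, ɣ, ʁ, ɾ, z, j

First, the [−lateral] segments are /ʃ, ð, n, ɳ, ŋ, k, ɖ, ɲ, b, f, ɣ, ʁ, θ, ʂ, t, ɾ, p, z, β, ts, tʃ, c, j, m, s/.
Then [−labial] gives /ʃ, ð, n, ɳ, ŋ, k, ɖ, ɲ, ɣ, ʁ, θ, ʂ, t, ɾ, z, ts, tʃ, c, j, s/.
Of those, [+voice] leaves /ð, n, ɳ, ŋ, ɖ, ɲ, ɣ, ʁ, ɾ, z, j/.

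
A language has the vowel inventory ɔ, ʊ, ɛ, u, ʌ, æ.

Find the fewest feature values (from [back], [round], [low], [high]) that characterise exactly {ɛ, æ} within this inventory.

[−back]

The target set is precisely the extension of [−back] in this inventory.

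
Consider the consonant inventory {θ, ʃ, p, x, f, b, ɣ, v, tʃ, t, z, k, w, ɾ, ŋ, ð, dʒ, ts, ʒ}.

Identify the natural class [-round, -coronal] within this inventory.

p, x, f, b, ɣ, v, k, ŋ

Eliminate segments failing any feature: /θ, ʃ, tʃ, t, z, ɾ, ð, dʒ, ts, ʒ/ are [+coronal]; /w/ is [+round]. The remaining /p, x, f, b, ɣ, v, k, ŋ/ satisfy [-round], [-coronal].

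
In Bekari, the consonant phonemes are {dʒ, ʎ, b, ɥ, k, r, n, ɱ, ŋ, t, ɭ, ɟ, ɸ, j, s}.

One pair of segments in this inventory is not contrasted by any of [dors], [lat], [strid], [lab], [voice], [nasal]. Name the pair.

/j/ (palatal glide) and /ɟ/ (voiced palatal stop) are both [+dorsal], [-lateral], [-strident], [-labial], [+voice], [-nasal], so none of the listed features separates them. (They do differ in [sonorant] and [continuant], which are not among the given features.) Every other pair in the inventory differs on at least one listed feature.

j, ɟ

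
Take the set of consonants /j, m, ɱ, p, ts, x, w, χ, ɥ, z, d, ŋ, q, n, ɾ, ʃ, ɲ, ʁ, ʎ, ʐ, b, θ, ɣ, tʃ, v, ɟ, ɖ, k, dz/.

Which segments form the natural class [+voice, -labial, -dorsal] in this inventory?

z, d, n, ɾ, ʐ, ɖ, dz

Eliminate segments failing any feature: /j, ŋ, ɲ, ʁ, ʎ, ɣ, ɟ/ are [+dorsal]; /m, ɱ, w, ɥ, b, v/ are [+labial]; /p, ts, x, χ, q, ʃ, θ, tʃ, k/ are [-voice]. The remaining /z, d, n, ɾ, ʐ, ɖ, dz/ satisfy [+voice], [-labial], [-dorsal].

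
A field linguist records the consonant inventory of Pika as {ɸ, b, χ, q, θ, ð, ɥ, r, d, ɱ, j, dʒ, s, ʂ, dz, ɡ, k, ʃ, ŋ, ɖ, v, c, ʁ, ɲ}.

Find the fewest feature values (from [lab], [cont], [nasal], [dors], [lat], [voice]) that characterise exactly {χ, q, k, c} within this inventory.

/χ, q, k, c/ are all [−voice], [+dorsal], and no other segment in the inventory matches both values. Dropping any one of them over-generates: [+dorsal] alone would also admit /ɥ, j, ɡ, ŋ, …/; [−voice] alone would also admit /ɸ, θ, s, ʂ, …/. No other single listed feature picks out exactly this set either, so fewer than two features will not do.

[−voice, +dors]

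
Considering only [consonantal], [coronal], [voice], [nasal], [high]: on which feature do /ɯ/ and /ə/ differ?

[high]

/ɯ/ (high back unrounded vowel) and /ə/ (mid central vowel (schwa)) agree on [−consonantal], [−coronal], [+voice], [−nasal]. They differ on [high] (/ɯ/ [+], /ə/ [−]).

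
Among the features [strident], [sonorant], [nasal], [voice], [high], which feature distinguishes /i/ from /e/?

[high]

/i/ (high front unrounded tense vowel) and /e/ (mid front unrounded tense vowel) agree on [-strident], [+sonorant], [-nasal], [+voice]. They differ on [high] (/i/ [+], /e/ [-]).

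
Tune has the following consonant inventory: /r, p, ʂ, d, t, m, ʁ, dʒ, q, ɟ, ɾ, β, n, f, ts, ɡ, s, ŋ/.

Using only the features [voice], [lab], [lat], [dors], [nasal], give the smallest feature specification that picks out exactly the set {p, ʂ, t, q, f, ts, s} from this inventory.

The target set is precisely the extension of [-voice] in this inventory.

[-voice]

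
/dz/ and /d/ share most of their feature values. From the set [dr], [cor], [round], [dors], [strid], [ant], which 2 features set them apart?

[strident], [delayed release]

/dz/ (voiced alveolar affricate) and /d/ (voiced alveolar stop) agree on [+coronal], [−round], [−dorsal], [+anterior]. They differ on [strident] (/dz/ [+], /d/ [−]), [delayed release] (/dz/ [+], /d/ [−]).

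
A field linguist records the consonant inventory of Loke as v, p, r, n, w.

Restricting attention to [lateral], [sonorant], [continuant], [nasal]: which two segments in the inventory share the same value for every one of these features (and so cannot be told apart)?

w, r

Both /w/ and /r/ are [-lateral], [+sonorant], [+continuant], [-nasal]. Since the list omits [labial], [round], [coronal] and [dorsal] — which do distinguish the labial-velar glide from the alveolar trill — this pair collapses; all other pairs remain distinct.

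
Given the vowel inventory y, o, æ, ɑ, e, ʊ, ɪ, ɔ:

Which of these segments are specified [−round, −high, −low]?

e

Eliminate segments failing any feature: /y, o, ʊ, ɔ/ are [+round]; /æ, ɑ/ are [+low]; /ɪ/ is [+high]. The remaining /e/ satisfy [−round], [−high], [−low].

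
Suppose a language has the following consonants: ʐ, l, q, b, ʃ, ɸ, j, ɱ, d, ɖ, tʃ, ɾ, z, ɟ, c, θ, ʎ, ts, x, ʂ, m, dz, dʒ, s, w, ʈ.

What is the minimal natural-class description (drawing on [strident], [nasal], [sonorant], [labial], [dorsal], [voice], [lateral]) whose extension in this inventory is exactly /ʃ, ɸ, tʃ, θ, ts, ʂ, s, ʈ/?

[−voice, −dorsal]

The class [−voice], [−dorsal] has exactly /ʃ, ɸ, tʃ, θ, ts, ʂ, s, ʈ/ as its extension in this inventory. No smaller conjunction from the listed features achieves this: [−dorsal] alone would also admit /ʐ, l, b, ɱ, …/; [−voice] alone would also admit /q, c, x/; and checking the remaining single features turns up none with this extension.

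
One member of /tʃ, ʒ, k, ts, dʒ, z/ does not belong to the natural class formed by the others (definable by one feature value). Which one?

k

[strident] (equivalently [coronal], [dorsal]) groups all but one: /dʒ, ʒ, tʃ, z, ts/ share [+strident] while /k/ (voiceless velar stop) alone is [-strident]. Removing any other segment would not leave a single-feature class that excludes it.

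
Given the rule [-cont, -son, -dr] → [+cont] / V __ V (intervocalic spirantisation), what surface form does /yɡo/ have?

[yɣo]

The only segment in the rule's environment that also matches [-cont, -son, -dr] is /ɡ/. Applying [+continuant] turns the voiced velar stop into /ɣ/ (voiced velar fricative), giving [yɣo].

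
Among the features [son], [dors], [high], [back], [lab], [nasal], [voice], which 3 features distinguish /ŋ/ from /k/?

/ŋ/ is the velar nasal and /k/ is the voiceless velar stop. Both are [+dorsal], [+high], [+back], [-labial]. /ŋ/ is [+sonorant] while /k/ is [-sonorant]; /ŋ/ is [+voice] while /k/ is [-voice]; /ŋ/ is [+nasal] while /k/ is [-nasal], so the distinguishing features are [sonorant], [voice], [nasal].

[sonorant], [voice], [nasal]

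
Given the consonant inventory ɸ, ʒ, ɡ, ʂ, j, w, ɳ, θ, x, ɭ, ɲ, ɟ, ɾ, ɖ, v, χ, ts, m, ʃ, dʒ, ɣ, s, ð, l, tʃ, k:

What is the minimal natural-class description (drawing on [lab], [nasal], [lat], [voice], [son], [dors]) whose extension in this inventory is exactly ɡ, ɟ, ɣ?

Every target segment is [−sonorant], [+voice], [+dorsal]; each remaining inventory member fails at least one of these. Each conjunct is needed — [+voice, +dorsal] alone would also admit /j, w, ɲ/; [−sonorant, +dorsal] alone would also admit /x, χ, k/; [−sonorant, +voice] alone would also admit /ʒ, ɖ, v, dʒ, …/ — and no other combination of two listed features has exactly this extension, so three is the minimum.

[−son, +voice, +dors]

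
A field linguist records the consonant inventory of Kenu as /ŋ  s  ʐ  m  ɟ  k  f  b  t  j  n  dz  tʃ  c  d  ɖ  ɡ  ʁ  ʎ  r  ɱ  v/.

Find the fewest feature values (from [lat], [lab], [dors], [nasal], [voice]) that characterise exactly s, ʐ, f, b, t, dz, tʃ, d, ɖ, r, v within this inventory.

[-nasal, -dors]

Every target segment is [-nasal], [-dorsal]; each remaining inventory member fails at least one of these. Each conjunct is needed — [-dorsal] alone would also admit /m, n, ɱ/; [-nasal] alone would also admit /ɟ, k, j, c, …/ — and no other single listed feature has exactly this extension, so two is the minimum.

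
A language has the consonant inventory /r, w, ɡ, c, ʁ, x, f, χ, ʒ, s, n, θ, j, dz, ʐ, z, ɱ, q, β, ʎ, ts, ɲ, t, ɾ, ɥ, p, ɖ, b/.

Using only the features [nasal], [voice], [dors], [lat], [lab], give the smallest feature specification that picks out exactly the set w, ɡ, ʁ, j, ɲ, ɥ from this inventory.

[+voice, −lat, +dors]

Every target segment is [+voice], [−lateral], [+dorsal]; each remaining inventory member fails at least one of these. Each conjunct is needed — [−lateral, +dorsal] alone would also admit /c, x, χ, q/; [+voice, +dorsal] alone would also admit /ʎ/; [+voice, −lateral] alone would also admit /r, ʒ, n, dz, …/ — and no other combination of two listed features has exactly this extension, so three is the minimum.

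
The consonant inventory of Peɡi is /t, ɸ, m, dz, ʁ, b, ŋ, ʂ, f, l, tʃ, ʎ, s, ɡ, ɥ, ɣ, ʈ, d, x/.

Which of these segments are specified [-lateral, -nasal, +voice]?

Eliminate segments failing any feature: /t, ɸ, ʂ, f, tʃ, s, ʈ, x/ are [-voice]; /m, ŋ/ are [+nasal]; /l, ʎ/ are [+lateral]. The remaining /dz, ʁ, b, ɡ, ɥ, ɣ, d/ satisfy [-lateral], [-nasal], [+voice].

dz, ʁ, b, ɡ, ɥ, ɣ, d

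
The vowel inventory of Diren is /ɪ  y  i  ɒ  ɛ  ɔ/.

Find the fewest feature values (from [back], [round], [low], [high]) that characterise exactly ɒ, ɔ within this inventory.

[+back]

/ɒ, ɔ/ are exactly the [+back] segments in the inventory, so a single feature suffices.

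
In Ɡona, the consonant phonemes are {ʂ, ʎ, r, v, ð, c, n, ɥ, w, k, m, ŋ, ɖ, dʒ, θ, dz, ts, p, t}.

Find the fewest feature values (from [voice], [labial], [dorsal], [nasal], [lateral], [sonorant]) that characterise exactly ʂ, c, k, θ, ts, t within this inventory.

[−voice, −labial]

/ʂ, c, k, θ, ts, t/ are all [−voice], [−labial], and no other segment in the inventory matches both values. Dropping any one of them over-generates: [−labial] alone would also admit /ʎ, r, ð, n, …/; [−voice] alone would also admit /p/. No other single listed feature picks out exactly this set either, so fewer than two features will not do.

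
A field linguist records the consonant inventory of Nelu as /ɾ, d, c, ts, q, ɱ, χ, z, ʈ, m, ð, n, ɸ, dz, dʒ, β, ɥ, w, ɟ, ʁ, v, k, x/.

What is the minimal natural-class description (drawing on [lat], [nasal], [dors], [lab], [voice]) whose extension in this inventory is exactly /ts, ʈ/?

Every target segment is [−voice], [−labial], [−dorsal]; each remaining inventory member fails at least one of these. Each conjunct is needed — [−labial, −dorsal] alone would also admit /ɾ, d, z, ð, …/; [−voice, −dorsal] alone would also admit /ɸ/; [−voice, −labial] alone would also admit /c, q, χ, k, …/ — and no other combination of two listed features has exactly this extension, so three is the minimum.

[−voice, −lab, −dors]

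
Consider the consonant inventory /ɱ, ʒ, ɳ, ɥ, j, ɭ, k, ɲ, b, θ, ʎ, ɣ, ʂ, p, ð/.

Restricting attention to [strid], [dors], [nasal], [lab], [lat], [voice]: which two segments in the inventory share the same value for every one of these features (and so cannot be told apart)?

j, ɣ

On the given features, /j/ and /ɣ/ have an identical profile: [-strident], [+dorsal], [-nasal], [-labial], [-lateral], [+voice]. No other two segments in the inventory coincide on all 6 features. (They do differ in [sonorant] and [back], which are not among the given features.)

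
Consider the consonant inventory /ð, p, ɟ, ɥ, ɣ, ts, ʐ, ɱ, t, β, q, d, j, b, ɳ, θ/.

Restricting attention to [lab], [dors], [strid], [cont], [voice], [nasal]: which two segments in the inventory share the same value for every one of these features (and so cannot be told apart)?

ɣ, j

On the given features, /ɣ/ and /j/ have an identical profile: [−labial], [+dorsal], [−strident], [+continuant], [+voice], [−nasal]. No other two segments in the inventory coincide on all 6 features. (They do differ in [sonorant] and [back], which are not among the given features.)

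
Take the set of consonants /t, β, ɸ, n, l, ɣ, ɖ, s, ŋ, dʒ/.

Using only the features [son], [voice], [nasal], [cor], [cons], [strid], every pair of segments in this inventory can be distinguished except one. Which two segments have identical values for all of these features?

On the given features, /β/ and /ɣ/ have an identical profile: [−sonorant], [+voice], [−nasal], [−coronal], [+consonantal], [−strident]. No other two segments in the inventory coincide on all 6 features. (They do differ in [labial] and [dorsal], which are not among the given features.)

β, ɣ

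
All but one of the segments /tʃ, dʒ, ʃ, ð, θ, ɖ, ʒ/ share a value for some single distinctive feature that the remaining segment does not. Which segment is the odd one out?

ɖ

/ð, dʒ, θ, ʃ, tʃ, ʒ/ are all [+distributed], but /ɖ/ (voiced retroflex stop) is [−distributed]. No other single segment can be removed to leave a set sharing one feature value that the removed segment lacks, so /ɖ/ is the odd one out.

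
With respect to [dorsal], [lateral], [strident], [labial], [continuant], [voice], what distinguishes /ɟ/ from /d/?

[dorsal]

/ɟ/ is the voiced palatal stop and /d/ is the voiced alveolar stop. Both are [−lateral], [−strident], [−labial], [−continuant], [+voice]. /ɟ/ is [+dorsal] while /d/ is [−dorsal], so the distinguishing feature is [dorsal].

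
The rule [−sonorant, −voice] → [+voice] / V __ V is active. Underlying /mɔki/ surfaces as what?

Only /k/ occurs between two vowels (/ɔ/ __ /i/) and matches the structural description. It is a voiceless velar stop, so [−sonorant, −voice] holds; changing it to [+voice] with all other features held fixed yields /ɡ/ (voiced velar stop). No other segment meets both the structural description and the environment, so the output is [mɔɡi].

[mɔɡi]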